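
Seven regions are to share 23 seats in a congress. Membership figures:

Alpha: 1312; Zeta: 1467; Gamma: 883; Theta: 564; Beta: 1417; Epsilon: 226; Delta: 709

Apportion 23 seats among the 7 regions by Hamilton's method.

Total 6578; standard divisor 6578/23 = 286.
Standard quotas: Alpha 4.587, Zeta 5.129, Gamma 3.087, Theta 1.972, Beta 4.955, Epsilon 0.790, Delta 2.479.
Lower quotas: Alpha 4, Zeta 5, Gamma 3, Theta 1, Beta 4, Epsilon 0, Delta 2 (sum 19, leaving 4 seats).
Remainders in descending order: Theta 0.972, Beta 0.955, Epsilon 0.790, Alpha 0.587, Delta 0.479, Zeta 0.129, Gamma 0.087.
Largest remainders: Theta, Beta, Epsilon, Alpha receive the extra seats.

Alpha=5, Zeta=5, Gamma=3, Theta=2, Beta=5, Epsilon=1, Delta=2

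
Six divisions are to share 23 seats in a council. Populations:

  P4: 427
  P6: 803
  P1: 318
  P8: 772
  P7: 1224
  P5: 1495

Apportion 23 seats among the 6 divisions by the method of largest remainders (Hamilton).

Standard divisor: 5039 ÷ 23 ≈ 219.087.
Standard quotas: P4 1.949, P6 3.665, P1 1.451, P8 3.524, P7 5.587, P5 6.824.
Lower quotas: P4 1, P6 3, P1 1, P8 3, P7 5, P5 6 (sum 19, leaving 4 seats).
Remainders in descending order: P4 0.949, P5 0.824, P6 0.665, P7 0.587, P8 0.524, P1 0.451.
The surplus seats go to P4, P5, P6, P7.

P4 2; P6 4; P1 1; P8 3; P7 6; P5 7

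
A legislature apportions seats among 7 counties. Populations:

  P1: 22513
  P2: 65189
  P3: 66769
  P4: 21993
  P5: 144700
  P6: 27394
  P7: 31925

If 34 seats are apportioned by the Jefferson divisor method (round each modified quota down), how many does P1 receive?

2

Standard divisor 380483/34 ≈ 11190.676; standard quotas: P1 2.012, P2 5.825, P3 5.966, P4 1.965, P5 12.930, P6 2.448, P7 2.853.
Rounding down gives 2, 5, 5, 1, 12, 2, 2 = 29 seats, so the divisor must be adjusted.
With modified divisor 10500: modified quotas P1 2.144, P2 6.208, P3 6.359, P4 2.095, P5 13.781, P6 2.609, P7 3.040.
Rounding down: P1 2, P2 6, P3 6, P4 2, P5 13, P6 2, P7 3 (total 34).
P1 receives 2.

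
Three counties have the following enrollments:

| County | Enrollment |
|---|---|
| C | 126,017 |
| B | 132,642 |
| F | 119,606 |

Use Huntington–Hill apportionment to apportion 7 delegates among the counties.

C 2; B 3; F 2

With divisor 52799: modified quotas C 2.387, B 2.512, F 2.265.
Geometric-mean thresholds: C √(2·3)=2.449, B √(2·3)=2.449, F √(2·3)=2.449.
Each quota rounded against its threshold gives C 2, B 3, F 2 (total 7).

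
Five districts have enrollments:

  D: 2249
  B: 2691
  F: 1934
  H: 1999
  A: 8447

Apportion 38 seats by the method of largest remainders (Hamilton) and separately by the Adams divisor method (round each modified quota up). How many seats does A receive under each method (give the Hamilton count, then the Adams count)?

19 and 18

Hamilton: D 5, B 6, F 4, H 4, A 19.
Adams: D 5, B 6, F 4, H 5, A 18.
A gets 19 under Hamilton and 18 under Adams.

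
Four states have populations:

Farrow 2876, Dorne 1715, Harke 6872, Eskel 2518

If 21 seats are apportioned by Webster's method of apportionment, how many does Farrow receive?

4

Standard divisor 13981/21 ≈ 665.762; standard quotas: Farrow 4.320, Dorne 2.576, Harke 10.322, Eskel 3.782.
Rounding to the nearest integer gives Farrow 4, Dorne 3, Harke 10, Eskel 4 — total 21, matching the house size, so no adjustment is needed.
Farrow receives 4.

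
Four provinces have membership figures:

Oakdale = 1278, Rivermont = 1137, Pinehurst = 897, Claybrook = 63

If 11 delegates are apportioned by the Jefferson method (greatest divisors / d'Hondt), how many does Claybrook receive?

0

Standard divisor 3375/11 ≈ 306.818; standard quotas: Oakdale 4.165, Rivermont 3.706, Pinehurst 2.924, Claybrook 0.205.
Rounding down gives 4, 3, 2, 0 = 9 seats, so the divisor must be adjusted.
With modified divisor 270: modified quotas Oakdale 4.733, Rivermont 4.211, Pinehurst 3.322, Claybrook 0.233.
Rounding down: Oakdale 4, Rivermont 4, Pinehurst 3, Claybrook 0 (total 11).
Claybrook receives 0.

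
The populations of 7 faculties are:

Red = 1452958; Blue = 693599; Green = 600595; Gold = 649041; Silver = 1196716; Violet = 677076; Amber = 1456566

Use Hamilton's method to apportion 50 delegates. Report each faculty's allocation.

The standard divisor is 6726551/50 ≈ 134531.02.
Standard quotas: Red 10.8002, Blue 5.1557, Green 4.4644, Gold 4.8245, Silver 8.8955, Violet 5.0329, Amber 10.8270.
Lower quotas: Red 10, Blue 5, Green 4, Gold 4, Silver 8, Violet 5, Amber 10 (sum 46, leaving 4 seats).
Remainders in descending order: Silver 0.8955, Amber 0.8270, Gold 0.8245, Red 0.8002, Green 0.4644, Blue 0.1557, Violet 0.0329.
Largest remainders: Silver, Amber, Gold, Red receive the extra seats.

Red 11; Blue 5; Green 4; Gold 5; Silver 9; Violet 5; Amber 11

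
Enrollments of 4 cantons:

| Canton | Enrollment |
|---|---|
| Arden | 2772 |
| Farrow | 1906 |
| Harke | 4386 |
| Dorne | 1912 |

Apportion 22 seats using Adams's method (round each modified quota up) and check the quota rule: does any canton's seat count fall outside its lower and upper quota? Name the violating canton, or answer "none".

Standard quotas: Arden 5.556, Farrow 3.820, Harke 8.791, Dorne 3.832.
Adams allocation: Arden 6, Farrow 4, Harke 8, Dorne 4.
Every allocation lies between the lower and upper quota.

none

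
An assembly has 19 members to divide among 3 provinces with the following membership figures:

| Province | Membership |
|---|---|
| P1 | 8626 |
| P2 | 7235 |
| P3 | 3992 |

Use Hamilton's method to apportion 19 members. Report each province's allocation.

P1 8, P2 7, P3 4

Total 19853; standard divisor 19853/19 ≈ 1044.895.
Standard quotas: P1 8.2554, P2 6.9241, P3 3.8205.
Lower quotas: P1 8, P2 6, P3 3 (sum 17, leaving 2 seats).
Remainders in descending order: P2 0.9241, P3 0.8205, P1 0.2554.
The surplus seats go to P2, P3.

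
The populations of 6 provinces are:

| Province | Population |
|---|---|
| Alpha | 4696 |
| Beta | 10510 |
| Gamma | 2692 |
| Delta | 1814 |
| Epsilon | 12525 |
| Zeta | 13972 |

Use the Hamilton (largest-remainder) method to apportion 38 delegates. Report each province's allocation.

Total 46209; standard divisor 46209/38 ≈ 1216.026.
Standard quotas: Alpha 3.8618, Beta 8.6429, Gamma 2.2138, Delta 1.4917, Epsilon 10.2999, Zeta 11.4899.
Lower quotas: Alpha 3, Beta 8, Gamma 2, Delta 1, Epsilon 10, Zeta 11 (sum 35, leaving 3 seats).
Remainders in descending order: Alpha 0.8618, Beta 0.6429, Delta 0.4917, Zeta 0.4899, Epsilon 0.2999, Gamma 0.2138.
Largest remainders: Alpha, Beta, Delta receive the extra seats.

Alpha 4, Beta 9, Gamma 2, Delta 2, Epsilon 10, Zeta 11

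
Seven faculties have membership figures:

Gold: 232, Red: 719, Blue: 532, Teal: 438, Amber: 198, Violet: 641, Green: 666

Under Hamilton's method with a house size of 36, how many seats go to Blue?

6

Total 3426; standard divisor 3426/36 ≈ 95.167.
Standard quotas: Gold 2.438, Red 7.555, Blue 5.590, Teal 4.602, Amber 2.081, Violet 6.736, Green 6.998.
Lower quotas: Gold 2, Red 7, Blue 5, Teal 4, Amber 2, Violet 6, Green 6 (sum 32, leaving 4 seats).
Remainders in descending order: Green 0.998, Violet 0.736, Teal 0.602, Blue 0.590, Red 0.555, Gold 0.438, Amber 0.081.
The surplus seats go to Green, Violet, Teal, Blue.
Blue receives 6.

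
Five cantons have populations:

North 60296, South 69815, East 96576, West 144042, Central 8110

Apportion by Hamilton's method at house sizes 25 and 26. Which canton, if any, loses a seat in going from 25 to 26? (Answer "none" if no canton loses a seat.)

At 25 seats: North 4, South 5, East 6, West 9, Central 1.
At 26 seats: North 4, South 5, East 7, West 10, Central 0.
Central drops from 1 to 0.

Central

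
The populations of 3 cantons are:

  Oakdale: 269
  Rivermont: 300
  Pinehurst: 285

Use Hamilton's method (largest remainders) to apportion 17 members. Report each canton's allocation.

Oakdale=5; Rivermont=6; Pinehurst=6

The standard divisor is 854/17 ≈ 50.235.
Standard quotas: Oakdale 5.355, Rivermont 5.972, Pinehurst 5.673.
Lower quotas: Oakdale 5, Rivermont 5, Pinehurst 5 (sum 15, leaving 2 seats).
Remainders in descending order: Rivermont 0.972, Pinehurst 0.673, Oakdale 0.355.
The surplus seats go to Rivermont, Pinehurst.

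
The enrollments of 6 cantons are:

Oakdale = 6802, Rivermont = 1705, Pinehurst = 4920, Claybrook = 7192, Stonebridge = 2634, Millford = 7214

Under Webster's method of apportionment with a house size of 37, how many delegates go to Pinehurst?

Standard divisor 30467/37 ≈ 823.432; standard quotas: Oakdale 8.261, Rivermont 2.071, Pinehurst 5.975, Claybrook 8.734, Stonebridge 3.199, Millford 8.761.
Rounding to the nearest integer gives Oakdale 8, Rivermont 2, Pinehurst 6, Claybrook 9, Stonebridge 3, Millford 9 — total 37, matching the house size, so no adjustment is needed.
Pinehurst receives 6.

6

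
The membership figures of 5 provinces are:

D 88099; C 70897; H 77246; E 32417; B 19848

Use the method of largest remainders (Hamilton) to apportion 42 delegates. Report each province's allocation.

Standard divisor: 288507 ÷ 42 ≈ 6869.214.
Standard quotas: D 12.8252, C 10.3210, H 11.2452, E 4.7192, B 2.8894.
Lower quotas: D 12, C 10, H 11, E 4, B 2 (sum 39, leaving 3 seats).
Remainders in descending order: B 0.8894, D 0.8252, E 0.7192, C 0.3210, H 0.2452.
The surplus seats go to B, D, E.

D=13; C=10; H=11; E=5; B=3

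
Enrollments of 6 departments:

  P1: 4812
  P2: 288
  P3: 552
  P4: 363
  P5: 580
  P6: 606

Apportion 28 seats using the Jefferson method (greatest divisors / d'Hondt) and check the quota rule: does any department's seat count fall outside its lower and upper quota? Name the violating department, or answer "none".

Standard quotas: P1 18.711, P2 1.120, P3 2.146, P4 1.411, P5 2.255, P6 2.356.
Jefferson allocation: P1 20, P2 1, P3 2, P4 1, P5 2, P6 2.
P1 has quota 18.711 (lower 18, upper 19) but receives 20 — outside the quota interval.

P1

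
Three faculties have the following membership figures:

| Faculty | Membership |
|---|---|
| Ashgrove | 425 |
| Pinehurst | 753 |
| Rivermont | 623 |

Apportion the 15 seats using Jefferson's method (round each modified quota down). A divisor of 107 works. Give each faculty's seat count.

With modified divisor 107: modified quotas Ashgrove 3.972, Pinehurst 7.037, Rivermont 5.822.
Rounding down: Ashgrove 3, Pinehurst 7, Rivermont 5 (total 15).

Ashgrove=3; Pinehurst=7; Rivermont=5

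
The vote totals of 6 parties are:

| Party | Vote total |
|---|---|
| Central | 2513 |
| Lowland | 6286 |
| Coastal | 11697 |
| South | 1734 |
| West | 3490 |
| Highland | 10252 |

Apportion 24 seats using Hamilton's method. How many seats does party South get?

1

Standard divisor: 35972 ÷ 24 ≈ 1498.833.
Standard quotas: Central 1.6766, Lowland 4.1939, Coastal 7.8041, South 1.1569, West 2.3285, Highland 6.8400.
Lower quotas: Central 1, Lowland 4, Coastal 7, South 1, West 2, Highland 6 (sum 21, leaving 3 seats).
Remainders in descending order: Highland 0.8400, Coastal 0.8041, Central 0.6766, West 0.3285, Lowland 0.1939, South 0.1569.
The surplus seats go to Highland, Coastal, Central.
South receives 1.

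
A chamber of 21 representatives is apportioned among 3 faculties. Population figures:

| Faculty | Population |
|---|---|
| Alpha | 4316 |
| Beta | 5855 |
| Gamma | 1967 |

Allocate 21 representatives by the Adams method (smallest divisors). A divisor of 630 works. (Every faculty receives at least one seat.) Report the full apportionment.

With modified divisor 630: modified quotas Alpha 6.851, Beta 9.294, Gamma 3.122.
Rounding up: Alpha 7, Beta 10, Gamma 4 (total 21).

Alpha 7, Beta 10, Gamma 4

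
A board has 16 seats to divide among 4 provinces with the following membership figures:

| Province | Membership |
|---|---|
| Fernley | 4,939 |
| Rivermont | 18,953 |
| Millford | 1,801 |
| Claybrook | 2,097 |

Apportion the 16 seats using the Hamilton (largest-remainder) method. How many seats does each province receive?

Fernley: 3, Rivermont: 11, Millford: 1, Claybrook: 1

Total 27790; standard divisor 27790/16 ≈ 1736.875.
Standard quotas: Fernley 2.8436, Rivermont 10.9121, Millford 1.0369, Claybrook 1.2073.
Lower quotas: Fernley 2, Rivermont 10, Millford 1, Claybrook 1 (sum 14, leaving 2 seats).
Remainders in descending order: Rivermont 0.9121, Fernley 0.8436, Claybrook 0.2073, Millford 0.0369.
Largest remainders: Rivermont, Fernley receive the extra seats.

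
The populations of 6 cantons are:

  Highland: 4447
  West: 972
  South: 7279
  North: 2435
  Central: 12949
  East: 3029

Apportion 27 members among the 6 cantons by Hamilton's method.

Highland=4; West=1; South=6; North=2; Central=11; East=3

The standard divisor is 31111/27 ≈ 1152.259.
Standard quotas: Highland 3.8594, West 0.8436, South 6.3172, North 2.1132, Central 11.2379, East 2.6287.
Lower quotas: Highland 3, West 0, South 6, North 2, Central 11, East 2 (sum 24, leaving 3 seats).
Remainders in descending order: Highland 0.8594, West 0.8436, East 0.6287, South 0.3172, Central 0.2379, North 0.1132.
The surplus seats go to Highland, West, East.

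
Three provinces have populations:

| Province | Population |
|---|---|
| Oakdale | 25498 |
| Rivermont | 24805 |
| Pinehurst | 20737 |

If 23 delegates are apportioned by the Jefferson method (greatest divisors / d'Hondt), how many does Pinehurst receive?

7

Standard divisor 71040/23 ≈ 3088.696; standard quotas: Oakdale 8.255, Rivermont 8.031, Pinehurst 6.714.
Rounding down gives 8, 8, 6 = 22 seats, so the divisor must be adjusted.
With modified divisor 2900: modified quotas Oakdale 8.792, Rivermont 8.553, Pinehurst 7.151.
Rounding down: Oakdale 8, Rivermont 8, Pinehurst 7 (total 23).
Pinehurst receives 7.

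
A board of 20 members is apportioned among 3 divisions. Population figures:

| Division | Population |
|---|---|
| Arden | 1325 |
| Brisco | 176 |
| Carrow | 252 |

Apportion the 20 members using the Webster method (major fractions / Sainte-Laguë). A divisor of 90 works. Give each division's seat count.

Arden=15; Brisco=2; Carrow=3

With modified divisor 90: modified quotas Arden 14.722, Brisco 1.956, Carrow 2.800.
Rounding to the nearest integer: Arden 15, Brisco 2, Carrow 3 (total 20).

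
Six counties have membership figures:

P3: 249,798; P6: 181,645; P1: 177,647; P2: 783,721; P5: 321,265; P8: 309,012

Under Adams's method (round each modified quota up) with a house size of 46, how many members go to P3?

6

Standard divisor 2023088/46 ≈ 43980.174; standard quotas: P3 5.680, P6 4.130, P1 4.039, P2 17.820, P5 7.305, P8 7.026.
Rounding up gives 6, 5, 5, 18, 8, 8 = 50 seats, so the divisor must be adjusted.
With modified divisor 46039.4: modified quotas P3 5.426, P6 3.945, P1 3.859, P2 17.023, P5 6.978, P8 6.712.
Rounding up: P3 6, P6 4, P1 4, P2 18, P5 7, P8 7 (total 46).
P3 receives 6.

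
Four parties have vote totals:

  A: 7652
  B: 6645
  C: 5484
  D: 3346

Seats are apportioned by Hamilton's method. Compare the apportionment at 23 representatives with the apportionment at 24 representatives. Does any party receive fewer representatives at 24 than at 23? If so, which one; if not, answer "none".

none

At 23 seats: A 8, B 7, C 5, D 3.
At 24 seats: A 8, B 7, C 6, D 3.
No party's allocation decreased.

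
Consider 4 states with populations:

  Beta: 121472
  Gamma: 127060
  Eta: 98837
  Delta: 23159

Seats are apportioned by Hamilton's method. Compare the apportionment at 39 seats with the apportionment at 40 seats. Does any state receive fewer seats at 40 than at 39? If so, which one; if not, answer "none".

At 39 seats: Beta 13, Gamma 13, Eta 10, Delta 3.
At 40 seats: Beta 13, Gamma 14, Eta 11, Delta 2.
Delta drops from 3 to 2.

Delta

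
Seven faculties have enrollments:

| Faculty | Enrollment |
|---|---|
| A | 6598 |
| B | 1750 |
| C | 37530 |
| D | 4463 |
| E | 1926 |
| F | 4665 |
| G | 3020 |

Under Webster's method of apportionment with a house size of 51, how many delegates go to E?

2

Standard divisor 59952/51 ≈ 1175.529; standard quotas: A 5.613, B 1.489, C 31.926, D 3.797, E 1.638, F 3.968, G 2.569.
Rounding to the nearest integer gives 6, 1, 32, 4, 2, 4, 3 = 52 seats, so the divisor must be adjusted.
With modified divisor 1193.89: modified quotas A 5.526, B 1.466, C 31.435, D 3.738, E 1.613, F 3.907, G 2.530.
Rounding to the nearest integer: A 6, B 1, C 31, D 4, E 2, F 4, G 3 (total 51).
E receives 2.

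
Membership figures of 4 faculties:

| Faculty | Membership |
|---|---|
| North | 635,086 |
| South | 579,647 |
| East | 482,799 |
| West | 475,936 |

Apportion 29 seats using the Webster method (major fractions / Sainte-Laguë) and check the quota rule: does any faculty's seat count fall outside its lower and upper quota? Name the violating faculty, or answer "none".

Standard quotas: North 8.474, South 7.734, East 6.442, West 6.350.
Webster allocation: North 9, South 8, East 6, West 6.
Every allocation lies between the lower and upper quota.

none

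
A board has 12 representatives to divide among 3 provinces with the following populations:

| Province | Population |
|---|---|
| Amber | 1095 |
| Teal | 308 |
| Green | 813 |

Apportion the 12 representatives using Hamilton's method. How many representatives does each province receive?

Amber: 6; Teal: 2; Green: 4

The standard divisor is 2216/12 ≈ 184.667.
Standard quotas: Amber 5.930, Teal 1.668, Green 4.403.
Lower quotas: Amber 5, Teal 1, Green 4 (sum 10, leaving 2 seats).
Remainders in descending order: Amber 0.930, Teal 0.668, Green 0.403.
Largest remainders: Amber, Teal receive the extra seats.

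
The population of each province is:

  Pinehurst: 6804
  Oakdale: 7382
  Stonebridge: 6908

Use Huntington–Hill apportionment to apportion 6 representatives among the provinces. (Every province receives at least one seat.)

Pinehurst: 2, Oakdale: 2, Stonebridge: 2

With divisor 3912: modified quotas Pinehurst 1.739, Oakdale 1.887, Stonebridge 1.766.
Geometric-mean thresholds: Pinehurst √(1·2)=1.414, Oakdale √(1·2)=1.414, Stonebridge √(1·2)=1.414.
Each quota rounded against its threshold gives Pinehurst 2, Oakdale 2, Stonebridge 2 (total 6).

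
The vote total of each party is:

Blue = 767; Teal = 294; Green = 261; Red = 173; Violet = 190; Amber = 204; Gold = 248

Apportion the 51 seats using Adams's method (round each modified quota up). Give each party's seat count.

Blue 18, Teal 7, Green 6, Red 4, Violet 5, Amber 5, Gold 6

Standard divisor 2137/51 ≈ 41.902; standard quotas: Blue 18.305, Teal 7.016, Green 6.229, Red 4.129, Violet 4.534, Amber 4.869, Gold 5.919.
Rounding up gives 19, 8, 7, 5, 5, 5, 6 = 55 seats, so the divisor must be adjusted.
With modified divisor 44: modified quotas Blue 17.432, Teal 6.682, Green 5.932, Red 3.932, Violet 4.318, Amber 4.636, Gold 5.636.
Rounding up: Blue 18, Teal 7, Green 6, Red 4, Violet 5, Amber 5, Gold 6 (total 51).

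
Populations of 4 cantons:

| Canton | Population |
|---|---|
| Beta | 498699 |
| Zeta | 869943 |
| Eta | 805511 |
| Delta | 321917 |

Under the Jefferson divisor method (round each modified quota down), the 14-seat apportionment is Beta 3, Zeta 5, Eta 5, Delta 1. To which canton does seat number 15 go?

Delta

Priority for the next seat is population ÷ (current seats + 1).
Priorities: Beta 124674.750, Zeta 144990.500, Eta 134251.833, Delta 160958.500.
Highest priority: Delta.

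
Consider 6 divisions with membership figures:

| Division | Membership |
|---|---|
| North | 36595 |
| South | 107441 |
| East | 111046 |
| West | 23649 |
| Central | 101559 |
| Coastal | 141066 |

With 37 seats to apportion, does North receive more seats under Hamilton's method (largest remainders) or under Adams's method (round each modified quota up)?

Adams

Hamilton: North 2, South 8, East 8, West 2, Central 7, Coastal 10.
Adams: North 3, South 7, East 8, West 2, Central 7, Coastal 10.
North gets 2 under Hamilton and 3 under Adams.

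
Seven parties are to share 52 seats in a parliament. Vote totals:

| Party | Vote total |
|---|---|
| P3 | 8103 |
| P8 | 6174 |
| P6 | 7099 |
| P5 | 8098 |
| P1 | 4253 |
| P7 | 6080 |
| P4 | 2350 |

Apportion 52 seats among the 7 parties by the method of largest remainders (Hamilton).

Total 42157; standard divisor 42157/52 ≈ 810.712.
Standard quotas: P3 9.9949, P8 7.6155, P6 8.7565, P5 9.9888, P1 5.2460, P7 7.4996, P4 2.8987.
Lower quotas: P3 9, P8 7, P6 8, P5 9, P1 5, P7 7, P4 2 (sum 47, leaving 5 seats).
Remainders in descending order: P3 0.9949, P5 0.9888, P4 0.8987, P6 0.7565, P8 0.6155, P7 0.4996, P1 0.2460.
The surplus seats go to P3, P5, P4, P6, P8.

P3 10; P8 8; P6 9; P5 10; P1 5; P7 7; P4 3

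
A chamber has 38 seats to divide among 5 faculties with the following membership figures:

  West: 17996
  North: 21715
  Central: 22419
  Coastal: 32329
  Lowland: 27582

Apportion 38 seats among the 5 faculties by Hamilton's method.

Total 122041; standard divisor 122041/38 ≈ 3211.605.
Standard quotas: West 5.6034, North 6.7614, Central 6.9806, Coastal 10.0663, Lowland 8.5882.
Lower quotas: West 5, North 6, Central 6, Coastal 10, Lowland 8 (sum 35, leaving 3 seats).
Remainders in descending order: Central 0.9806, North 0.7614, West 0.6034, Lowland 0.5882, Coastal 0.0663.
The surplus seats go to Central, North, West.

West 6; North 7; Central 7; Coastal 10; Lowland 8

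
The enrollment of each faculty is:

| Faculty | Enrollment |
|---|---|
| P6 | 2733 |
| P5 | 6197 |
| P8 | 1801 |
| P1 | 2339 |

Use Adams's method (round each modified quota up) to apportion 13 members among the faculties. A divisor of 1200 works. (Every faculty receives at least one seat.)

With modified divisor 1200: modified quotas P6 2.277, P5 5.164, P8 1.501, P1 1.949.
Rounding up: P6 3, P5 6, P8 2, P1 2 (total 13).

P6 3, P5 6, P8 2, P1 2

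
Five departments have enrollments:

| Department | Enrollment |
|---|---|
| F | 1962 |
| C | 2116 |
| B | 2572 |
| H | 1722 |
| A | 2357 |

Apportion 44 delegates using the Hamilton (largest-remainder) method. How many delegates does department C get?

9

The standard divisor is 10729/44 ≈ 243.841.
Standard quotas: F 8.046, C 8.678, B 10.548, H 7.062, A 9.666.
Lower quotas: F 8, C 8, B 10, H 7, A 9 (sum 42, leaving 2 seats).
Remainders in descending order: C 0.678, A 0.666, B 0.548, H 0.062, F 0.046.
The surplus seats go to C, A.
C receives 9.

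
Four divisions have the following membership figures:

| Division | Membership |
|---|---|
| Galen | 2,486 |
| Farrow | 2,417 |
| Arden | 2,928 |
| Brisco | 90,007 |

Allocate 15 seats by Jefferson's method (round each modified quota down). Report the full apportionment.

Galen 0, Farrow 0, Arden 0, Brisco 15

Standard divisor 97838/15 ≈ 6522.533; standard quotas: Galen 0.381, Farrow 0.371, Arden 0.449, Brisco 13.799.
Rounding down gives 0, 0, 0, 13 = 13 seats, so the divisor must be adjusted.
With modified divisor 5800: modified quotas Galen 0.429, Farrow 0.417, Arden 0.505, Brisco 15.518.
Rounding down: Galen 0, Farrow 0, Arden 0, Brisco 15 (total 15).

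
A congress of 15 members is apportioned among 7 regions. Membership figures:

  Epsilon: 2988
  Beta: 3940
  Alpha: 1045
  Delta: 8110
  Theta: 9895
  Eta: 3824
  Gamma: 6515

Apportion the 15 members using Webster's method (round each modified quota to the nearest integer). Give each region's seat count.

Epsilon: 1; Beta: 2; Alpha: 0; Delta: 3; Theta: 4; Eta: 2; Gamma: 3

Standard divisor 36317/15 ≈ 2421.133; standard quotas: Epsilon 1.234, Beta 1.627, Alpha 0.432, Delta 3.350, Theta 4.087, Eta 1.579, Gamma 2.691.
Rounding to the nearest integer gives Epsilon 1, Beta 2, Alpha 0, Delta 3, Theta 4, Eta 2, Gamma 3 — total 15, matching the house size, so no adjustment is needed.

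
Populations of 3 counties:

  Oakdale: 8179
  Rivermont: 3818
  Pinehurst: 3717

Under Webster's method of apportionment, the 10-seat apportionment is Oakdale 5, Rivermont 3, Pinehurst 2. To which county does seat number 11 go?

Oakdale

Priority for the next seat is population ÷ (current seats + 0.5).
Priorities: Oakdale 1487.091, Rivermont 1090.857, Pinehurst 1486.800.
Highest priority: Oakdale.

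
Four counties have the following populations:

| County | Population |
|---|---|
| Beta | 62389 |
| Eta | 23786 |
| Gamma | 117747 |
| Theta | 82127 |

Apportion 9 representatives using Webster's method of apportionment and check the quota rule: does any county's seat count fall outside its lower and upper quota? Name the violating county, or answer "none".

none

Standard quotas: Beta 1.963, Eta 0.748, Gamma 3.705, Theta 2.584.
Webster allocation: Beta 2, Eta 1, Gamma 4, Theta 2.
Every allocation lies between the lower and upper quota.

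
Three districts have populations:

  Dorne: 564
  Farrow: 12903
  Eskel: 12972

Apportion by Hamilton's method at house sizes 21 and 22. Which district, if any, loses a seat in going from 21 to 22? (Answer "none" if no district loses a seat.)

Dorne

At 21 seats: Dorne 1, Farrow 10, Eskel 10.
At 22 seats: Dorne 0, Farrow 11, Eskel 11.
Dorne drops from 1 to 0.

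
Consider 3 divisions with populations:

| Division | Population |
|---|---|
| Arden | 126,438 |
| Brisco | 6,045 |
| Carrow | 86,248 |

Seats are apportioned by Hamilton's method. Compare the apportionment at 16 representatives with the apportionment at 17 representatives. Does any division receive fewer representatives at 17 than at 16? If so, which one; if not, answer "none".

At 16 seats: Arden 9, Brisco 1, Carrow 6.
At 17 seats: Arden 10, Brisco 0, Carrow 7.
Brisco drops from 1 to 0.

Brisco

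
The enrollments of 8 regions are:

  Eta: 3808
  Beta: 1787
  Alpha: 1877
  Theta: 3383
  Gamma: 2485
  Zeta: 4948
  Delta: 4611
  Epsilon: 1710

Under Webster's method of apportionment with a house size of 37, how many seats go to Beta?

Standard divisor 24609/37 ≈ 665.108; standard quotas: Eta 5.725, Beta 2.687, Alpha 2.822, Theta 5.086, Gamma 3.736, Zeta 7.439, Delta 6.933, Epsilon 2.571.
Rounding to the nearest integer gives 6, 3, 3, 5, 4, 7, 7, 3 = 38 seats, so the divisor must be adjusted.
With modified divisor 689.85: modified quotas Eta 5.520, Beta 2.590, Alpha 2.721, Theta 4.904, Gamma 3.602, Zeta 7.173, Delta 6.684, Epsilon 2.479.
Rounding to the nearest integer: Eta 6, Beta 3, Alpha 3, Theta 5, Gamma 4, Zeta 7, Delta 7, Epsilon 2 (total 37).
Beta receives 3.

3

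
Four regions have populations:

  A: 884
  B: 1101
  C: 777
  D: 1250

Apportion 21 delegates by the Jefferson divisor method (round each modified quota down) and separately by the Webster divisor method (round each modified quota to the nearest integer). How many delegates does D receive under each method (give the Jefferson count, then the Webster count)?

Jefferson: A 4, B 6, C 4, D 7.
Webster: A 5, B 6, C 4, D 6.
D gets 7 under Jefferson and 6 under Webster.

7 and 6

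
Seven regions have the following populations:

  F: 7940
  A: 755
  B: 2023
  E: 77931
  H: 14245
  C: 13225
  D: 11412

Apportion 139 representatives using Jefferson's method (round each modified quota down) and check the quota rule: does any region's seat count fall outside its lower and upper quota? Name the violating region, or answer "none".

E

Standard quotas: F 8.654, A 0.823, B 2.205, E 84.939, H 15.526, C 14.414, D 12.438.
Jefferson allocation: F 8, A 0, B 2, E 87, H 16, C 14, D 12.
E has quota 84.939 (lower 84, upper 85) but receives 87 — outside the quota interval.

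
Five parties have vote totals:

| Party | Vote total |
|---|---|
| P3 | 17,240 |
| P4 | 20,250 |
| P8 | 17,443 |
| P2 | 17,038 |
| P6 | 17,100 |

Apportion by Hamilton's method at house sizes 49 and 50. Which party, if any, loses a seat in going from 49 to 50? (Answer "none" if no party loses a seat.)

none

At 49 seats: P3 10, P4 11, P8 10, P2 9, P6 9.
At 50 seats: P3 10, P4 11, P8 10, P2 9, P6 10.
No party's allocation decreased.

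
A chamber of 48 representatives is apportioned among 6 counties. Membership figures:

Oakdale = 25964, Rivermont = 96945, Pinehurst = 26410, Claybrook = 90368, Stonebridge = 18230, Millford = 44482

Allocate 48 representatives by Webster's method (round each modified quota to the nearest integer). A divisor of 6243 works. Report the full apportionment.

Oakdale 4; Rivermont 16; Pinehurst 4; Claybrook 14; Stonebridge 3; Millford 7

With modified divisor 6243: modified quotas Oakdale 4.159, Rivermont 15.529, Pinehurst 4.230, Claybrook 14.475, Stonebridge 2.920, Millford 7.125.
Rounding to the nearest integer: Oakdale 4, Rivermont 16, Pinehurst 4, Claybrook 14, Stonebridge 3, Millford 7 (total 48).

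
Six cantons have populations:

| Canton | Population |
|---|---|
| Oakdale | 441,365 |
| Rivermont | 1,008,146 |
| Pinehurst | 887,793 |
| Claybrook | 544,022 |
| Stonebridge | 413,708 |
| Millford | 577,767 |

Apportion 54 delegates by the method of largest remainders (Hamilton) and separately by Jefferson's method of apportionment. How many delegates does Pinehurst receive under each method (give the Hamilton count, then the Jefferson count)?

Hamilton: Oakdale 6, Rivermont 14, Pinehurst 12, Claybrook 8, Stonebridge 6, Millford 8.
Jefferson: Oakdale 6, Rivermont 14, Pinehurst 13, Claybrook 7, Stonebridge 6, Millford 8.
Pinehurst gets 12 under Hamilton and 13 under Jefferson.

12 and 13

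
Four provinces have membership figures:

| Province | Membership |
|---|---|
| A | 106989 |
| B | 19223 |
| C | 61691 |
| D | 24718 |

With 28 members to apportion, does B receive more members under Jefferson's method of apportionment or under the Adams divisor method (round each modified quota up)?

Adams

Jefferson: A 15, B 2, C 8, D 3.
Adams: A 13, B 3, C 8, D 4.
B gets 2 under Jefferson and 3 under Adams.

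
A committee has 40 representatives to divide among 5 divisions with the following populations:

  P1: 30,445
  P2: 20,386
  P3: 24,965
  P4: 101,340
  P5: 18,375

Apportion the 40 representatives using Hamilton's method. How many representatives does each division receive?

Standard divisor: 195511 ÷ 40 ≈ 4887.775.
Standard quotas: P1 6.2288, P2 4.1708, P3 5.1076, P4 20.7334, P5 3.7594.
Lower quotas: P1 6, P2 4, P3 5, P4 20, P5 3 (sum 38, leaving 2 seats).
Remainders in descending order: P5 0.7594, P4 0.7334, P1 0.2288, P2 0.1708, P3 0.1076.
Largest remainders: P5, P4 receive the extra seats.

P1 6, P2 4, P3 5, P4 21, P5 4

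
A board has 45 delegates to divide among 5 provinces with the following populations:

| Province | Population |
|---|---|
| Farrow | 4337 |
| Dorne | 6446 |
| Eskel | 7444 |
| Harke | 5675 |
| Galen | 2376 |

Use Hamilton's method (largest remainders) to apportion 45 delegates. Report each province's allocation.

Farrow: 7; Dorne: 11; Eskel: 13; Harke: 10; Galen: 4

Standard divisor: 26278 ÷ 45 ≈ 583.956.
Standard quotas: Farrow 7.4269, Dorne 11.0385, Eskel 12.7475, Harke 9.7182, Galen 4.0688.
Lower quotas: Farrow 7, Dorne 11, Eskel 12, Harke 9, Galen 4 (sum 43, leaving 2 seats).
Remainders in descending order: Eskel 0.7475, Harke 0.7182, Farrow 0.4269, Galen 0.0688, Dorne 0.0385.
The surplus seats go to Eskel, Harke.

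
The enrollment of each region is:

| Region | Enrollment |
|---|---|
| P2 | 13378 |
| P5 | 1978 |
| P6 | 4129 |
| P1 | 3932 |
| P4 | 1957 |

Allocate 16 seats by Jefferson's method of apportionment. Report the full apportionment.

P2 9, P5 1, P6 3, P1 2, P4 1

Standard divisor 25374/16 ≈ 1585.875; standard quotas: P2 8.436, P5 1.247, P6 2.604, P1 2.479, P4 1.234.
Rounding down gives 8, 1, 2, 2, 1 = 14 seats, so the divisor must be adjusted.
With modified divisor 1360: modified quotas P2 9.837, P5 1.454, P6 3.036, P1 2.891, P4 1.439.
Rounding down: P2 9, P5 1, P6 3, P1 2, P4 1 (total 16).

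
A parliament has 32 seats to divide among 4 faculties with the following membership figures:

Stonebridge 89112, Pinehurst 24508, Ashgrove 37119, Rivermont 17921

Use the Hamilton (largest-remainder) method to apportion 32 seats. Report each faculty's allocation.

Standard divisor: 168660 ÷ 32 ≈ 5270.625.
Standard quotas: Stonebridge 16.9073, Pinehurst 4.6499, Ashgrove 7.0426, Rivermont 3.4002.
Lower quotas: Stonebridge 16, Pinehurst 4, Ashgrove 7, Rivermont 3 (sum 30, leaving 2 seats).
Remainders in descending order: Stonebridge 0.9073, Pinehurst 0.6499, Rivermont 0.4002, Ashgrove 0.0426.
Largest remainders: Stonebridge, Pinehurst receive the extra seats.

Stonebridge 17, Pinehurst 5, Ashgrove 7, Rivermont 3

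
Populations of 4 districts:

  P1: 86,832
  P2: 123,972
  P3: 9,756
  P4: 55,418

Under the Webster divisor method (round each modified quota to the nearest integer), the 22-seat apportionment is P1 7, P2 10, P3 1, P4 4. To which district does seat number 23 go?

P4

Priority for the next seat is population ÷ (current seats + 0.5).
Priorities: P1 11577.600, P2 11806.857, P3 6504.000, P4 12315.111.
Highest priority: P4.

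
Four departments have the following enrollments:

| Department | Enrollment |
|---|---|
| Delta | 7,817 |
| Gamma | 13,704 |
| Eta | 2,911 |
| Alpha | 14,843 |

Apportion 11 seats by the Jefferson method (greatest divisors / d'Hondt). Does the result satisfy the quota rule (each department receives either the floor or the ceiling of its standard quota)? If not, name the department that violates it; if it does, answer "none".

Standard quotas: Delta 2.189, Gamma 3.838, Eta 0.815, Alpha 4.157.
Jefferson allocation: Delta 2, Gamma 4, Eta 0, Alpha 5.
Every allocation lies between the lower and upper quota.

none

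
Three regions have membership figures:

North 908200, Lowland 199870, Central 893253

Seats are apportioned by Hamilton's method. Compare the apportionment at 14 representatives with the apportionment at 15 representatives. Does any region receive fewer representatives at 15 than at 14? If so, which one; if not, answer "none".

At 14 seats: North 6, Lowland 2, Central 6.
At 15 seats: North 7, Lowland 1, Central 7.
Lowland drops from 2 to 1.

Lowland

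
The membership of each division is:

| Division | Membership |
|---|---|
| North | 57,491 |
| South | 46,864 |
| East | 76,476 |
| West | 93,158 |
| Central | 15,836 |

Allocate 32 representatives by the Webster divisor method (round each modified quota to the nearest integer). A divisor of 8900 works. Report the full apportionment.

North: 6, South: 5, East: 9, West: 10, Central: 2

With modified divisor 8900: modified quotas North 6.460, South 5.266, East 8.593, West 10.467, Central 1.779.
Rounding to the nearest integer: North 6, South 5, East 9, West 10, Central 2 (total 32).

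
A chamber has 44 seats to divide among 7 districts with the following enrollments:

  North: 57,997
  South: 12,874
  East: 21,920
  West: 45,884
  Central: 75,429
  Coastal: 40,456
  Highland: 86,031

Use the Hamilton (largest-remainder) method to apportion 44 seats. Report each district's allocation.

Total 340591; standard divisor 340591/44 ≈ 7740.705.
Standard quotas: North 7.4925, South 1.6632, East 2.8318, West 5.9276, Central 9.7445, Coastal 5.2264, Highland 11.1141.
Lower quotas: North 7, South 1, East 2, West 5, Central 9, Coastal 5, Highland 11 (sum 40, leaving 4 seats).
Remainders in descending order: West 0.9276, East 0.8318, Central 0.7445, South 0.6632, North 0.4925, Coastal 0.2264, Highland 0.1141.
Largest remainders: West, East, Central, South receive the extra seats.

North 7, South 2, East 3, West 6, Central 10, Coastal 5, Highland 11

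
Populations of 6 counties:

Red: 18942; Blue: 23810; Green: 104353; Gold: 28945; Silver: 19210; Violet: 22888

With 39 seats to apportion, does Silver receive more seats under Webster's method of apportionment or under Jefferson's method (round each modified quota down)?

Webster

Webster: Red 3, Blue 4, Green 19, Gold 5, Silver 4, Violet 4.
Jefferson: Red 3, Blue 4, Green 20, Gold 5, Silver 3, Violet 4.
Silver gets 4 under Webster and 3 under Jefferson.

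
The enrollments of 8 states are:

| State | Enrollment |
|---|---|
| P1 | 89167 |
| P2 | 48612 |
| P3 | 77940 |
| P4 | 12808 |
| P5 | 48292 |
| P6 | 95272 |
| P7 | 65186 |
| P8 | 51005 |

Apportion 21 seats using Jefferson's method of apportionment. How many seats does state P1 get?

Standard divisor 488282/21 ≈ 23251.524; standard quotas: P1 3.835, P2 2.091, P3 3.352, P4 0.551, P5 2.077, P6 4.097, P7 2.804, P8 2.194.
Rounding down gives 3, 2, 3, 0, 2, 4, 2, 2 = 18 seats, so the divisor must be adjusted.
With modified divisor 19300: modified quotas P1 4.620, P2 2.519, P3 4.038, P4 0.664, P5 2.502, P6 4.936, P7 3.378, P8 2.643.
Rounding down: P1 4, P2 2, P3 4, P4 0, P5 2, P6 4, P7 3, P8 2 (total 21).
P1 receives 4.

4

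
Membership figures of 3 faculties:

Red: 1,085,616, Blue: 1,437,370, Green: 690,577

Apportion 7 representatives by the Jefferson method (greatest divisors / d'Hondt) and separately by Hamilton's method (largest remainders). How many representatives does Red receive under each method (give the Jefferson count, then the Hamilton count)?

3 and 2

Jefferson: Red 3, Blue 3, Green 1.
Hamilton: Red 2, Blue 3, Green 2.
Red gets 3 under Jefferson and 2 under Hamilton.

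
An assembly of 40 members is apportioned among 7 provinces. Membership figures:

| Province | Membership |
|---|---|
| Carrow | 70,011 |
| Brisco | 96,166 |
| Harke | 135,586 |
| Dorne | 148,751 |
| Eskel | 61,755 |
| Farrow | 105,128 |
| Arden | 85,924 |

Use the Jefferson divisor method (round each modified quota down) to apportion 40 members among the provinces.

Standard divisor 703321/40 ≈ 17583.025; standard quotas: Carrow 3.982, Brisco 5.469, Harke 7.711, Dorne 8.460, Eskel 3.512, Farrow 5.979, Arden 4.887.
Rounding down gives 3, 5, 7, 8, 3, 5, 4 = 35 seats, so the divisor must be adjusted.
With modified divisor 16300: modified quotas Carrow 4.295, Brisco 5.900, Harke 8.318, Dorne 9.126, Eskel 3.789, Farrow 6.450, Arden 5.271.
Rounding down: Carrow 4, Brisco 5, Harke 8, Dorne 9, Eskel 3, Farrow 6, Arden 5 (total 40).

Carrow=4, Brisco=5, Harke=8, Dorne=9, Eskel=3, Farrow=6, Arden=5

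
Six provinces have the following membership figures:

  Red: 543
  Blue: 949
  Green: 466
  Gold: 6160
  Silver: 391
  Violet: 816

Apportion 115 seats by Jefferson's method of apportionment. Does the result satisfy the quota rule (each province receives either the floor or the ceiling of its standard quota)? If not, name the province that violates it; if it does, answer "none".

Standard quotas: Red 6.697, Blue 11.703, Green 5.747, Gold 75.968, Silver 4.822, Violet 10.063.
Jefferson allocation: Red 6, Blue 12, Green 5, Gold 78, Silver 4, Violet 10.
Gold has quota 75.968 (lower 75, upper 76) but receives 78 — outside the quota interval.

Gold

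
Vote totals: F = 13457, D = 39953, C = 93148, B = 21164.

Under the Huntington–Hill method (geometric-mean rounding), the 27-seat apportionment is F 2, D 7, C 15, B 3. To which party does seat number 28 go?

Priority for the next seat is population ÷ (√(s·(s+1))).
Priorities: F 5493.797, D 5338.944, C 6012.678, B 6109.521.
Highest priority: B.

B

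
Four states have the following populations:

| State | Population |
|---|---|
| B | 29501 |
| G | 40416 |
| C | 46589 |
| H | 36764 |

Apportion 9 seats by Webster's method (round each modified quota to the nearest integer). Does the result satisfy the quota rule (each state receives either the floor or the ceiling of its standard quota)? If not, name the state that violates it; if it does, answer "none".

none

Standard quotas: B 1.732, G 2.373, C 2.736, H 2.159.
Webster allocation: B 2, G 2, C 3, H 2.
Every allocation lies between the lower and upper quota.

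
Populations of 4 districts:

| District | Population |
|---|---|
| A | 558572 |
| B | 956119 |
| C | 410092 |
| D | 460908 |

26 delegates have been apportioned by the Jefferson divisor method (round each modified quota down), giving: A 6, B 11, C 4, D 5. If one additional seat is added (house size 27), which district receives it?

Priority for the next seat is population ÷ (current seats + 1).
Priorities: A 79796.000, B 79676.583, C 82018.400, D 76818.000.
Highest priority: C.

C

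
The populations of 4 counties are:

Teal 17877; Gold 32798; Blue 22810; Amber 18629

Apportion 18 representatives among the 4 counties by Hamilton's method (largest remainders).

Teal 4; Gold 6; Blue 4; Amber 4

The standard divisor is 92114/18 ≈ 5117.444.
Standard quotas: Teal 3.4933, Gold 6.4091, Blue 4.4573, Amber 3.6403.
Lower quotas: Teal 3, Gold 6, Blue 4, Amber 3 (sum 16, leaving 2 seats).
Remainders in descending order: Amber 0.6403, Teal 0.4933, Blue 0.4573, Gold 0.4091.
The surplus seats go to Amber, Teal.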